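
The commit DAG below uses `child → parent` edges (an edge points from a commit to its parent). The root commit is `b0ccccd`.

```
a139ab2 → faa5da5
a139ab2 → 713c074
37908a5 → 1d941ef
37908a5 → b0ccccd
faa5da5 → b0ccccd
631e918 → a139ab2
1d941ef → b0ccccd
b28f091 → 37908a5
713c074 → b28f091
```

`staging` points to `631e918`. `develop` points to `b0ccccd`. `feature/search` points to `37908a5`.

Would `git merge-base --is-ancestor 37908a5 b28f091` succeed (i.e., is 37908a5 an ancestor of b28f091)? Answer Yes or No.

Ancestors of b28f091 (commits reachable by following parents): {1d941ef, 37908a5, b0ccccd, b28f091}.
37908a5 is in that set, so it is an ancestor of b28f091.

Yes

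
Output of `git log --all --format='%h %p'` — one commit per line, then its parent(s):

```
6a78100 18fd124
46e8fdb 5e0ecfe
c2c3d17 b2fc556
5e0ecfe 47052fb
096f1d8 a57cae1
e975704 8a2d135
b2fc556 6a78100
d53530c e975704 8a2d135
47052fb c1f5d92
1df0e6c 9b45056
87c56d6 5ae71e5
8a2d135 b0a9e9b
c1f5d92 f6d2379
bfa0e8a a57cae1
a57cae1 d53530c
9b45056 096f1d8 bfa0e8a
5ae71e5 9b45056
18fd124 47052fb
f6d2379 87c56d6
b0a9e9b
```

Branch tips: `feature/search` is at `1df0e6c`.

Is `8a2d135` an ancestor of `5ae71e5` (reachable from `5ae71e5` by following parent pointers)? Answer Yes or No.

Ancestors of 5ae71e5 (commits reachable by following parents): {096f1d8, 5ae71e5, 8a2d135, 9b45056, a57cae1, b0a9e9b, bfa0e8a, d53530c, e975704}.
8a2d135 is in that set, so it is an ancestor of 5ae71e5.

Yes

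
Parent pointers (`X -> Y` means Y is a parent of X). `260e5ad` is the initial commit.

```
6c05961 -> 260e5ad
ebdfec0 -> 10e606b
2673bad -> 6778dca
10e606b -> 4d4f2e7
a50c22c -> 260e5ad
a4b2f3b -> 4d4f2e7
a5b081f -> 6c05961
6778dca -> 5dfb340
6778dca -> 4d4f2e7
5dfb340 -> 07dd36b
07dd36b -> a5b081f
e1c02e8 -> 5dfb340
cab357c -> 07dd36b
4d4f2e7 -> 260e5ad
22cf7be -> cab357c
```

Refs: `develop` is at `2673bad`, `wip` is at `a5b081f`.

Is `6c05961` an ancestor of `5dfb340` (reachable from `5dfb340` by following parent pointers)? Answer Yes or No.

Ancestors of 5dfb340 (commits reachable by following parents): {07dd36b, 260e5ad, 5dfb340, 6c05961, a5b081f}.
6c05961 is in that set, so it is an ancestor of 5dfb340.

Yes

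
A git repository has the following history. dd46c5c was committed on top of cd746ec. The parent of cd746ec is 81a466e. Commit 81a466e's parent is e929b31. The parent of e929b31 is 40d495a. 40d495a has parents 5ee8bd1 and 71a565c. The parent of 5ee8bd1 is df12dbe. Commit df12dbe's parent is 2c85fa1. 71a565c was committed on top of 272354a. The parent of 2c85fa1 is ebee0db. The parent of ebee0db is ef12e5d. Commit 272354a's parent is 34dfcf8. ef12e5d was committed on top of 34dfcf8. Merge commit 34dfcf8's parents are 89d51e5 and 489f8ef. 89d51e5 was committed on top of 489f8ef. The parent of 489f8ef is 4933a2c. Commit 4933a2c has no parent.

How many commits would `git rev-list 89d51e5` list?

3

Walking parent pointers from 89d51e5: reachable set = {489f8ef, 4933a2c, 89d51e5}.
That is 3 commits.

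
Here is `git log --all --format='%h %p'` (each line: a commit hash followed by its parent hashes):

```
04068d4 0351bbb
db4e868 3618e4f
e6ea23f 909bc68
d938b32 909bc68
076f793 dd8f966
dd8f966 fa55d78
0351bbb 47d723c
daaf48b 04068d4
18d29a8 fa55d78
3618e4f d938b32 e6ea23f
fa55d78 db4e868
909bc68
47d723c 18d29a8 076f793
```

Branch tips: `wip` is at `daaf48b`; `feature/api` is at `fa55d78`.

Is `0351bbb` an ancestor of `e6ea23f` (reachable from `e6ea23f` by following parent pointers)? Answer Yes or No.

Ancestors of e6ea23f: {909bc68, e6ea23f}.
0351bbb is not in that set, so it is not an ancestor of e6ea23f.

No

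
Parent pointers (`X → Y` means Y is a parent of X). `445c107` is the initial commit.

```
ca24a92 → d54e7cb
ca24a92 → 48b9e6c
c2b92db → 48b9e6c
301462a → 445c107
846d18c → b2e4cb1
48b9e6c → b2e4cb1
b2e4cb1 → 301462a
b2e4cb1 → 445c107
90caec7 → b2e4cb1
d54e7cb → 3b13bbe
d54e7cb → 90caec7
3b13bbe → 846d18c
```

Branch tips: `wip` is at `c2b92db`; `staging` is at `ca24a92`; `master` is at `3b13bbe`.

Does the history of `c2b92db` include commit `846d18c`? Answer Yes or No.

Ancestors of c2b92db: {301462a, 445c107, 48b9e6c, b2e4cb1, c2b92db}.
846d18c is not in that set, so it is not an ancestor of c2b92db.

No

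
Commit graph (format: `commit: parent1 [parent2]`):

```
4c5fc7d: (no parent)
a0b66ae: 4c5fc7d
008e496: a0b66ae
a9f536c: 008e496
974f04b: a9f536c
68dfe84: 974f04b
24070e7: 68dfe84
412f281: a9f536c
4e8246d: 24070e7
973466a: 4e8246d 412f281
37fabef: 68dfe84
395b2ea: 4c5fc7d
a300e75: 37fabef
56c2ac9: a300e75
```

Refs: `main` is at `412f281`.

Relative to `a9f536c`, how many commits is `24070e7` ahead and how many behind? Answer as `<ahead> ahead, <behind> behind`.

3 ahead, 0 behind

Reachable from 24070e7: {008e496, 24070e7, 4c5fc7d, 68dfe84, 974f04b, a0b66ae, a9f536c}.
Reachable from a9f536c: {008e496, 4c5fc7d, a0b66ae, a9f536c}.
Only in 24070e7's history (ahead): {24070e7, 68dfe84, 974f04b} — 3.
Only in a9f536c's history (behind): {} — 0.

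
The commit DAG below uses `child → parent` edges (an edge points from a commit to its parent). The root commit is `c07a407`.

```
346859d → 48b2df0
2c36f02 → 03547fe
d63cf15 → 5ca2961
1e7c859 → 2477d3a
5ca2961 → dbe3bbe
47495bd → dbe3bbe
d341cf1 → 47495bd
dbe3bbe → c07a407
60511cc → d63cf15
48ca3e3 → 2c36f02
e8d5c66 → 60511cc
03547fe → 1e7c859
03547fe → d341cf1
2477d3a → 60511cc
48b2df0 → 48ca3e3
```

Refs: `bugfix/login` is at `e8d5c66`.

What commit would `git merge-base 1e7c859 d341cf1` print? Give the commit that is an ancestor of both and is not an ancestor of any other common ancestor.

dbe3bbe

Ancestors of 1e7c859: {1e7c859, 2477d3a, 5ca2961, 60511cc, c07a407, d63cf15, dbe3bbe}.
Ancestors of d341cf1: {47495bd, c07a407, d341cf1, dbe3bbe}.
Common ancestors: {c07a407, dbe3bbe}.
Among these, dbe3bbe is not an ancestor of any other common ancestor — it is the merge base.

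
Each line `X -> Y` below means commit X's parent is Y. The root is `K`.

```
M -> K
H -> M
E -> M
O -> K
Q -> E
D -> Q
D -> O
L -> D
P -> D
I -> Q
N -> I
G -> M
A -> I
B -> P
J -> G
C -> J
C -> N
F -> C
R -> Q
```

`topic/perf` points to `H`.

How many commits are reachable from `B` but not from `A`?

4

Reachable from B: {B, D, E, K, M, O, P, Q}.
Reachable from A: {A, E, I, K, M, Q}.
In B's history but not A's: {B, D, O, P} — 4 commits.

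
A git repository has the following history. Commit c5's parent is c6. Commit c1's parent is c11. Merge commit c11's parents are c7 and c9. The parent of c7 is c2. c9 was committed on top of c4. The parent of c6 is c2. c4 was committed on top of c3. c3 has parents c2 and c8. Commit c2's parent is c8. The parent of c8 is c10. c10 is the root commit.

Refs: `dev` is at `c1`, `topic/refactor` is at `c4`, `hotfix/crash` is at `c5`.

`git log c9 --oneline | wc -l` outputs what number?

6

Walking parent pointers from c9: reachable set = {c10, c2, c3, c4, c8, c9}.
That is 6 commits.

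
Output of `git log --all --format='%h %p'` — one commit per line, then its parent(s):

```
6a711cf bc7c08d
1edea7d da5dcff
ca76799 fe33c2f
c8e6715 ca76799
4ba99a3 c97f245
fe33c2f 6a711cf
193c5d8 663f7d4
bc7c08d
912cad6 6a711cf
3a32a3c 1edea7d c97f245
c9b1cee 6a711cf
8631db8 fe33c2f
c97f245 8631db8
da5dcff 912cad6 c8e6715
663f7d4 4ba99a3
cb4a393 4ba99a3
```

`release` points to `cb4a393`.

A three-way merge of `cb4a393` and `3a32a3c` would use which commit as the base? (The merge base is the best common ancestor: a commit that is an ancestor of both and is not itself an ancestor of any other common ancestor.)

c97f245

Ancestors of cb4a393: {4ba99a3, 6a711cf, 8631db8, bc7c08d, c97f245, cb4a393, fe33c2f}.
Ancestors of 3a32a3c: {1edea7d, 3a32a3c, 6a711cf, 8631db8, 912cad6, bc7c08d, c8e6715, c97f245, ca76799, da5dcff, fe33c2f}.
Common ancestors: {6a711cf, 8631db8, bc7c08d, c97f245, fe33c2f}.
Among these, c97f245 is not an ancestor of any other common ancestor — it is the merge base.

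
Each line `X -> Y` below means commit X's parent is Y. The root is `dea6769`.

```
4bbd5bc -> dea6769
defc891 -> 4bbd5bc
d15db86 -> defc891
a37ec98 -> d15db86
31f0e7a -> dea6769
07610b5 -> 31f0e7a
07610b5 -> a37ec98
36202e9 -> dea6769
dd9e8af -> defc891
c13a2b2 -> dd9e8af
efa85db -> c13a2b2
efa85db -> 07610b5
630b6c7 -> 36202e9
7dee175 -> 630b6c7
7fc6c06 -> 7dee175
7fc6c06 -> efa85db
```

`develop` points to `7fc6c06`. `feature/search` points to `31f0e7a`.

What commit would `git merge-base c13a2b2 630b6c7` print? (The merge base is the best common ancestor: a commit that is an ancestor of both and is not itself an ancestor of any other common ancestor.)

Ancestors of c13a2b2: {4bbd5bc, c13a2b2, dd9e8af, dea6769, defc891}.
Ancestors of 630b6c7: {36202e9, 630b6c7, dea6769}.
Common ancestors: {dea6769}.
The only common ancestor is dea6769, so it is the merge base.

dea6769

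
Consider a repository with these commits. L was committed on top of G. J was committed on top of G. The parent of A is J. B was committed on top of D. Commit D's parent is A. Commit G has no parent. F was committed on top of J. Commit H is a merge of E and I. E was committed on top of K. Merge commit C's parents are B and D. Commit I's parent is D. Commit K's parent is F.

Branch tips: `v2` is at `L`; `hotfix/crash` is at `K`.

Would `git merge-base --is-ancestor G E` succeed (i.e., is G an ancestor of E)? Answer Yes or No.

Ancestors of E (commits reachable by following parents): {E, F, G, J, K}.
G is in that set, so it is an ancestor of E.

Yes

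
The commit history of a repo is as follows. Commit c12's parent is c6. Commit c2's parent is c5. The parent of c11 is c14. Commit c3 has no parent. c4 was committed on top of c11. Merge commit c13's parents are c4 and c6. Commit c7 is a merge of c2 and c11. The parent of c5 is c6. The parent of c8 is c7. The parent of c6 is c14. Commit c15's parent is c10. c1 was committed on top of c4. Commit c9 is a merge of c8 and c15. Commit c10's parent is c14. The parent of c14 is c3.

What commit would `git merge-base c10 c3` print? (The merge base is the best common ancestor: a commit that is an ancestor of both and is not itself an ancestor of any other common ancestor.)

Ancestors of c10: {c10, c14, c3}.
Ancestors of c3: {c3}.
Common ancestors: {c3}.
The only common ancestor is c3, so it is the merge base.

c3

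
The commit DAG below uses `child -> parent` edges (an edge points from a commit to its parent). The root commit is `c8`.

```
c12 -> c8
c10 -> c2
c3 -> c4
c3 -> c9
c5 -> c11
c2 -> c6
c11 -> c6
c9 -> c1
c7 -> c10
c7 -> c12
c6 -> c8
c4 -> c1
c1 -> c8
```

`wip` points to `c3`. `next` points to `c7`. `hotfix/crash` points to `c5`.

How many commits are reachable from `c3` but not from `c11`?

4

Reachable from c3: {c1, c3, c4, c8, c9}.
Reachable from c11: {c11, c6, c8}.
In c3's history but not c11's: {c1, c3, c4, c9} — 4 commits.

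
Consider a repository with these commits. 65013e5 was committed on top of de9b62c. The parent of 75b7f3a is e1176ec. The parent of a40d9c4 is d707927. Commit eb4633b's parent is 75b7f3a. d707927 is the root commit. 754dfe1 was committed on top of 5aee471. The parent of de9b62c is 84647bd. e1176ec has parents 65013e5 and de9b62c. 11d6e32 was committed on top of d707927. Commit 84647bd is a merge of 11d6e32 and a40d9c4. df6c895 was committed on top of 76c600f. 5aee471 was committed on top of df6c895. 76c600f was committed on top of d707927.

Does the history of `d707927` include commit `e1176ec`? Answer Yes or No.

No

Ancestors of d707927: {d707927}.
e1176ec is not in that set, so it is not an ancestor of d707927.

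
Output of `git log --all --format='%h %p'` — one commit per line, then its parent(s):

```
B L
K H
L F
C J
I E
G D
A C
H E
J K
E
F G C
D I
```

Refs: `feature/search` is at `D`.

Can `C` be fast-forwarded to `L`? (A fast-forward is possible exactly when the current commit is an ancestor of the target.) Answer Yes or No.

Yes

A fast-forward from C to L is possible iff C is an ancestor of L.
Ancestors of L: {C, D, E, F, G, H, I, J, K, L}.
C is among them, so fast-forward is possible.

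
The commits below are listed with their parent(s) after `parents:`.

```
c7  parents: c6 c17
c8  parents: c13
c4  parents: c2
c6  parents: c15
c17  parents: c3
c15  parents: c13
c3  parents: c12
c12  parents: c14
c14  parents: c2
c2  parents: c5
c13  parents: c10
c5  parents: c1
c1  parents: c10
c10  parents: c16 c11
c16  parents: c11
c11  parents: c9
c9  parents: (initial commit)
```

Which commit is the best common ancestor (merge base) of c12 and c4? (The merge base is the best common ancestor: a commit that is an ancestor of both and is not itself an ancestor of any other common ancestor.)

Ancestors of c12: {c1, c10, c11, c12, c14, c16, c2, c5, c9}.
Ancestors of c4: {c1, c10, c11, c16, c2, c4, c5, c9}.
Common ancestors: {c1, c10, c11, c16, c2, c5, c9}.
Among these, c2 is not an ancestor of any other common ancestor — it is the merge base.

c2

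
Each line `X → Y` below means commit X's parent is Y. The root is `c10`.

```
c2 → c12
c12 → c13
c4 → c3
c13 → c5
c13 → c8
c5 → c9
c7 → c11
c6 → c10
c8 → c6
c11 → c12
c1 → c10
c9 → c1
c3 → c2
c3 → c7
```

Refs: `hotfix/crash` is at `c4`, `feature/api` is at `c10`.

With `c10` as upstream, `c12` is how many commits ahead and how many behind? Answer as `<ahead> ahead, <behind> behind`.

Reachable from c12: {c1, c10, c12, c13, c5, c6, c8, c9}.
Reachable from c10: {c10}.
Only in c12's history (ahead): {c1, c12, c13, c5, c6, c8, c9} — 7.
Only in c10's history (behind): {} — 0.

7 ahead, 0 behind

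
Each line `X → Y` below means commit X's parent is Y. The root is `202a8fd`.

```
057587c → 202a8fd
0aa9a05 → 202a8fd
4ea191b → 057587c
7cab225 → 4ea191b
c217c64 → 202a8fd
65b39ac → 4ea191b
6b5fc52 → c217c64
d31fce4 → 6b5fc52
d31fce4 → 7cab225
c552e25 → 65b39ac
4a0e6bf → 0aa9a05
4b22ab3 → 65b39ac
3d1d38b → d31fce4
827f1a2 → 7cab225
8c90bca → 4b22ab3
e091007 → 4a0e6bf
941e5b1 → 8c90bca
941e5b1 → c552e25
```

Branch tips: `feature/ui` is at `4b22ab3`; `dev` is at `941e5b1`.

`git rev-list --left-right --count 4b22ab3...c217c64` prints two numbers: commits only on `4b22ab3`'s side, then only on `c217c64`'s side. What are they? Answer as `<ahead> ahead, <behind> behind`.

Reachable from 4b22ab3: {057587c, 202a8fd, 4b22ab3, 4ea191b, 65b39ac}.
Reachable from c217c64: {202a8fd, c217c64}.
Only in 4b22ab3's history (ahead): {057587c, 4b22ab3, 4ea191b, 65b39ac} — 4.
Only in c217c64's history (behind): {c217c64} — 1.

4 ahead, 1 behind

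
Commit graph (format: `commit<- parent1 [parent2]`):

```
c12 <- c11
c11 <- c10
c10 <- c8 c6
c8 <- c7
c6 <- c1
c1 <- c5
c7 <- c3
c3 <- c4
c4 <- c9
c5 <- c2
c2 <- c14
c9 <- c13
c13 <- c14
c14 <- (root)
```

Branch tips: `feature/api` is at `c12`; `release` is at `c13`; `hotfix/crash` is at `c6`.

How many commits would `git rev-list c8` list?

7

Walking parent pointers from c8: reachable set = {c13, c14, c3, c4, c7, c8, c9}.
That is 7 commits.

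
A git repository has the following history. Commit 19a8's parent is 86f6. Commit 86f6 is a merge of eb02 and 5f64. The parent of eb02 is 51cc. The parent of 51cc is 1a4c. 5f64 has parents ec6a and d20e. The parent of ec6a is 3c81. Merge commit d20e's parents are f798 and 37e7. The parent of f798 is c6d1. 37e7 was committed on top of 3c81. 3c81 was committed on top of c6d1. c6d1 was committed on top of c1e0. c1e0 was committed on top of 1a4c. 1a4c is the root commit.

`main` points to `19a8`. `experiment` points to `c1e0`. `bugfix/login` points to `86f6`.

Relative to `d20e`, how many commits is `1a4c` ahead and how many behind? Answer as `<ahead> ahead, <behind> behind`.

Reachable from 1a4c: {1a4c}.
Reachable from d20e: {1a4c, 37e7, 3c81, c1e0, c6d1, d20e, f798}.
Only in 1a4c's history (ahead): {} — 0.
Only in d20e's history (behind): {37e7, 3c81, c1e0, c6d1, d20e, f798} — 6.

0 ahead, 6 behind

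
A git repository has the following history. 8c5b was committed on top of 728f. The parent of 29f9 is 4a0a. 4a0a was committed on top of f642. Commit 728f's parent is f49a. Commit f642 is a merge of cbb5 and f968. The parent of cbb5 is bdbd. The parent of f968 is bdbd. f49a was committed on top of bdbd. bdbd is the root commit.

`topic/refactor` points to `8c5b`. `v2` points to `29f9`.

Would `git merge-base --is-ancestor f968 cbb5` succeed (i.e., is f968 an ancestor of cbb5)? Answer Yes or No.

No

Ancestors of cbb5: {bdbd, cbb5}.
f968 is not in that set, so it is not an ancestor of cbb5.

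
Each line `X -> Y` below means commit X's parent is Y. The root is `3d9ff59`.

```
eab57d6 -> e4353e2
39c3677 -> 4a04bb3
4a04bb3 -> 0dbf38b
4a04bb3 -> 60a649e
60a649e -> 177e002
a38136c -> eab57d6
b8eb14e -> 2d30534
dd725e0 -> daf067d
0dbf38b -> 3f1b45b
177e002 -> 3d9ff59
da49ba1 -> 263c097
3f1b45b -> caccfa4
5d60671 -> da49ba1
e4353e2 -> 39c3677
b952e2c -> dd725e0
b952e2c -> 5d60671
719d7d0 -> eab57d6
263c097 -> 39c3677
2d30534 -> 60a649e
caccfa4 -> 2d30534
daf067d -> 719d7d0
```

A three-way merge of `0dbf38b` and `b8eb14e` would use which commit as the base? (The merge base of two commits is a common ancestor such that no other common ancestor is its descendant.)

Ancestors of 0dbf38b: {0dbf38b, 177e002, 2d30534, 3d9ff59, 3f1b45b, 60a649e, caccfa4}.
Ancestors of b8eb14e: {177e002, 2d30534, 3d9ff59, 60a649e, b8eb14e}.
Common ancestors: {177e002, 2d30534, 3d9ff59, 60a649e}.
Among these, 2d30534 is not an ancestor of any other common ancestor — it is the merge base.

2d30534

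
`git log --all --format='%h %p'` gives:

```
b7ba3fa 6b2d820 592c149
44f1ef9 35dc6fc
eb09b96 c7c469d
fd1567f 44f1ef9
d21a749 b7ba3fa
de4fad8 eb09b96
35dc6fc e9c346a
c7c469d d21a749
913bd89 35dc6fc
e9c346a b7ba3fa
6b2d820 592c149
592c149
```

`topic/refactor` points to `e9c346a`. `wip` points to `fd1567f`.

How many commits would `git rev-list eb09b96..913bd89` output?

Reachable from 913bd89: {35dc6fc, 592c149, 6b2d820, 913bd89, b7ba3fa, e9c346a}.
Reachable from eb09b96: {592c149, 6b2d820, b7ba3fa, c7c469d, d21a749, eb09b96}.
In 913bd89's history but not eb09b96's: {35dc6fc, 913bd89, e9c346a} — 3 commits.

3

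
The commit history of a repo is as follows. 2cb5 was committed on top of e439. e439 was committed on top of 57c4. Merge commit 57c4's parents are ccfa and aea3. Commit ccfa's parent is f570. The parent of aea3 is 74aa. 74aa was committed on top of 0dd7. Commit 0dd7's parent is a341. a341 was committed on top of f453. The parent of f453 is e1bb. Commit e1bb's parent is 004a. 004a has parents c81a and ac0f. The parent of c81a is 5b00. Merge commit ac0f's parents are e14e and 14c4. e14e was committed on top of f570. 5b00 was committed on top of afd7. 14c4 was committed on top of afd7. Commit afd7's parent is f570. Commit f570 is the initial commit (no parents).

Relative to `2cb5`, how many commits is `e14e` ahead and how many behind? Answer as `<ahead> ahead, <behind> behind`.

0 ahead, 16 behind

Reachable from e14e: {e14e, f570}.
Reachable from 2cb5: {004a, 0dd7, 14c4, 2cb5, 57c4, 5b00, 74aa, a341, ac0f, aea3, afd7, c81a, ccfa, e14e, e1bb, e439, f453, f570}.
Only in e14e's history (ahead): {} — 0.
Only in 2cb5's history (behind): {004a, 0dd7, 14c4, 2cb5, 57c4, 5b00, 74aa, a341, ac0f, aea3, afd7, c81a, ccfa, e1bb, e439, f453} — 16.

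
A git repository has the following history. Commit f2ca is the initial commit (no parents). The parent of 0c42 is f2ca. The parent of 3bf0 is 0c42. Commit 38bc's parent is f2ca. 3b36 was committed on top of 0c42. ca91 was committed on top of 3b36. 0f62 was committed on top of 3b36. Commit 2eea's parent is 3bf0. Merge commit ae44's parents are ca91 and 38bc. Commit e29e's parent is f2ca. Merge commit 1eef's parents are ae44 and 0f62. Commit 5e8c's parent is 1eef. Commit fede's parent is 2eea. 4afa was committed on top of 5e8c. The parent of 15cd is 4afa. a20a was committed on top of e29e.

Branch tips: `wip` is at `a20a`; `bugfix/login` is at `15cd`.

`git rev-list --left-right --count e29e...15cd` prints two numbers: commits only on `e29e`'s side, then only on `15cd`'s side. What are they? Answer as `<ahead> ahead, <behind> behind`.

Reachable from e29e: {e29e, f2ca}.
Reachable from 15cd: {0c42, 0f62, 15cd, 1eef, 38bc, 3b36, 4afa, 5e8c, ae44, ca91, f2ca}.
Only in e29e's history (ahead): {e29e} — 1.
Only in 15cd's history (behind): {0c42, 0f62, 15cd, 1eef, 38bc, 3b36, 4afa, 5e8c, ae44, ca91} — 10.

1 ahead, 10 behind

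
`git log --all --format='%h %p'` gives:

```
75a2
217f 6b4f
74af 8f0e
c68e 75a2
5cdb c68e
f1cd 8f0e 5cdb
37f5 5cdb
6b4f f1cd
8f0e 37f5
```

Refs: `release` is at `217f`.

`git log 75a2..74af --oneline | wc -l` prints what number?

5

Reachable from 74af: {37f5, 5cdb, 74af, 75a2, 8f0e, c68e}.
Reachable from 75a2: {75a2}.
In 74af's history but not 75a2's: {37f5, 5cdb, 74af, 8f0e, c68e} — 5 commits.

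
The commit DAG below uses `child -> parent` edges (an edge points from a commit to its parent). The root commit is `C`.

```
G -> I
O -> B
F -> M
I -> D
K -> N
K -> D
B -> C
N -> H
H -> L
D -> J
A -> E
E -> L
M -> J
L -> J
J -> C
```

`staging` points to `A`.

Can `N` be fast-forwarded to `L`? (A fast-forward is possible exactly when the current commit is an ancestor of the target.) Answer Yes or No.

No

A fast-forward from N to L is possible iff N is an ancestor of L.
Ancestors of L: {C, J, L}.
N is not among them, so fast-forward is not possible.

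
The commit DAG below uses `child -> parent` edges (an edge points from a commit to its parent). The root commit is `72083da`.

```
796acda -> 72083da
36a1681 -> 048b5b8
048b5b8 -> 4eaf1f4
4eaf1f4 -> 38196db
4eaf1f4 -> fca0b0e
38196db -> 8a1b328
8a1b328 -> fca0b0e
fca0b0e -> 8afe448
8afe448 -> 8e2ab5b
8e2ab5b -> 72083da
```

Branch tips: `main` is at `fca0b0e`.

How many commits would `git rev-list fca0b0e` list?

Walking parent pointers from fca0b0e: reachable set = {72083da, 8afe448, 8e2ab5b, fca0b0e}.
That is 4 commits.

4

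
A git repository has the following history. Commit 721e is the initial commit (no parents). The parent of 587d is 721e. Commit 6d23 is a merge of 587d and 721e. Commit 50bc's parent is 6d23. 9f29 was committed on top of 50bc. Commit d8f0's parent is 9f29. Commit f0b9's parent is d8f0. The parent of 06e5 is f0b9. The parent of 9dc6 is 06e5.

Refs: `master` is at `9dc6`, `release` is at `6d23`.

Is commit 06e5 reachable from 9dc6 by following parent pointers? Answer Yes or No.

Yes

Ancestors of 9dc6 (commits reachable by following parents): {06e5, 50bc, 587d, 6d23, 721e, 9dc6, 9f29, d8f0, f0b9}.
06e5 is in that set, so it is an ancestor of 9dc6.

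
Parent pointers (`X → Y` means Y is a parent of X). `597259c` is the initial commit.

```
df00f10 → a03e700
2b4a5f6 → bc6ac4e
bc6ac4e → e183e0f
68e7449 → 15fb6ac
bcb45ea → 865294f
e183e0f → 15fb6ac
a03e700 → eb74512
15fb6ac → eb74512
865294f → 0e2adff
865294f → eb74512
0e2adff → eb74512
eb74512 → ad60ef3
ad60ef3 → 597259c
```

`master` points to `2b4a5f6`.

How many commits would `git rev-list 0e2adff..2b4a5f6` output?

4

Reachable from 2b4a5f6: {15fb6ac, 2b4a5f6, 597259c, ad60ef3, bc6ac4e, e183e0f, eb74512}.
Reachable from 0e2adff: {0e2adff, 597259c, ad60ef3, eb74512}.
In 2b4a5f6's history but not 0e2adff's: {15fb6ac, 2b4a5f6, bc6ac4e, e183e0f} — 4 commits.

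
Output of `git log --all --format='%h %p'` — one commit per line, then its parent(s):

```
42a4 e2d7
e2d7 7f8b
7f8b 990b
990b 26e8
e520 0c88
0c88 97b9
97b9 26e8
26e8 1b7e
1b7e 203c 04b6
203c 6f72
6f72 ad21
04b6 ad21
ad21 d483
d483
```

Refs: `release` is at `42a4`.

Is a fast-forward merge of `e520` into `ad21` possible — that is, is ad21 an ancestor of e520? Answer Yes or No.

Yes

A fast-forward from ad21 to e520 is possible iff ad21 is an ancestor of e520.
Ancestors of e520: {04b6, 0c88, 1b7e, 203c, 26e8, 6f72, 97b9, ad21, d483, e520}.
ad21 is among them, so fast-forward is possible.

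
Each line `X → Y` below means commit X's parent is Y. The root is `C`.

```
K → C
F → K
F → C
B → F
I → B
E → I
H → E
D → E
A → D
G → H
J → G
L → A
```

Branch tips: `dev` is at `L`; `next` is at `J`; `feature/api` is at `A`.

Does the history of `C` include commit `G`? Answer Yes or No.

Ancestors of C: {C}.
G is not in that set, so it is not an ancestor of C.

No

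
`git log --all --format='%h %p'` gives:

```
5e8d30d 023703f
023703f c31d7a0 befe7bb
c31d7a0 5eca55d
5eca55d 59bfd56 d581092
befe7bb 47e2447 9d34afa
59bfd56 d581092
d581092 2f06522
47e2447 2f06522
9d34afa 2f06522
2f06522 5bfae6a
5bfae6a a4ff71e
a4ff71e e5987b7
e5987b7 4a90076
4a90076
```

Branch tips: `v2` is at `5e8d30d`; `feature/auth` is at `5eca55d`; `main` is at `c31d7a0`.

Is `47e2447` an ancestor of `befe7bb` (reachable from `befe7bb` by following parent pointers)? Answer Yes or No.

Yes

Ancestors of befe7bb (commits reachable by following parents): {2f06522, 47e2447, 4a90076, 5bfae6a, 9d34afa, a4ff71e, befe7bb, e5987b7}.
47e2447 is in that set, so it is an ancestor of befe7bb.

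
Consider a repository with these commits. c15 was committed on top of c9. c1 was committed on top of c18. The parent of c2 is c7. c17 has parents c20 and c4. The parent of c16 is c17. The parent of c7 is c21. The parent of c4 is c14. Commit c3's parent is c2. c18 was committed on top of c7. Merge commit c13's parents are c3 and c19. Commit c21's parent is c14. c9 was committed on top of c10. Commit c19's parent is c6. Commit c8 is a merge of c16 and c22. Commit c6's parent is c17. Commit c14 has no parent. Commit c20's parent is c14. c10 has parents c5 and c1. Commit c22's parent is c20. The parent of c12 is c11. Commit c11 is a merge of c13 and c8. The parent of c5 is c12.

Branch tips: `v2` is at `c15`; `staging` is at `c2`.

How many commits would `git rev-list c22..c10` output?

17

Reachable from c10: {c1, c10, c11, c12, c13, c14, c16, c17, c18, c19, c2, c20, c21, c22, c3, c4, c5, c6, c7, c8}.
Reachable from c22: {c14, c20, c22}.
In c10's history but not c22's: {c1, c10, c11, c12, c13, c16, c17, c18, c19, c2, c21, c3, c4, c5, c6, c7, c8} — 17 commits.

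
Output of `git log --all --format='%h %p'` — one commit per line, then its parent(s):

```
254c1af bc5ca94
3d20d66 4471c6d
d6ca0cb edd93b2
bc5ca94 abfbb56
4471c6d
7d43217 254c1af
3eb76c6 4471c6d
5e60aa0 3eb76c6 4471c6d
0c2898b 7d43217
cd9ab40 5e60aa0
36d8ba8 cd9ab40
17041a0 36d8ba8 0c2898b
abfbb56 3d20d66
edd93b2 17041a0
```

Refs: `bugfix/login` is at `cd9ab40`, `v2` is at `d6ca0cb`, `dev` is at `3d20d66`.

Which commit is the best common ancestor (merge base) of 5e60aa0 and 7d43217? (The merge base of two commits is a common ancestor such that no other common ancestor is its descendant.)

4471c6d

Ancestors of 5e60aa0: {3eb76c6, 4471c6d, 5e60aa0}.
Ancestors of 7d43217: {254c1af, 3d20d66, 4471c6d, 7d43217, abfbb56, bc5ca94}.
Common ancestors: {4471c6d}.
The only common ancestor is 4471c6d, so it is the merge base.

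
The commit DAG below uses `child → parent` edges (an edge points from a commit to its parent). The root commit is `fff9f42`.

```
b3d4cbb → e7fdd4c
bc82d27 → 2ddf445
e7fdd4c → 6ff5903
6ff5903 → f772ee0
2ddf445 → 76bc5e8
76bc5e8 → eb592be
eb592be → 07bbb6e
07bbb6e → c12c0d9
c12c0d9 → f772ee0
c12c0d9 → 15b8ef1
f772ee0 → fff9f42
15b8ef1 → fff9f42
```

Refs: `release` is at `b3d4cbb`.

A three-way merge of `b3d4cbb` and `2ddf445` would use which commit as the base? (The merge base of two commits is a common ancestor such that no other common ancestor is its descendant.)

Ancestors of b3d4cbb: {6ff5903, b3d4cbb, e7fdd4c, f772ee0, fff9f42}.
Ancestors of 2ddf445: {07bbb6e, 15b8ef1, 2ddf445, 76bc5e8, c12c0d9, eb592be, f772ee0, fff9f42}.
Common ancestors: {f772ee0, fff9f42}.
Among these, f772ee0 is not an ancestor of any other common ancestor — it is the merge base.

f772ee0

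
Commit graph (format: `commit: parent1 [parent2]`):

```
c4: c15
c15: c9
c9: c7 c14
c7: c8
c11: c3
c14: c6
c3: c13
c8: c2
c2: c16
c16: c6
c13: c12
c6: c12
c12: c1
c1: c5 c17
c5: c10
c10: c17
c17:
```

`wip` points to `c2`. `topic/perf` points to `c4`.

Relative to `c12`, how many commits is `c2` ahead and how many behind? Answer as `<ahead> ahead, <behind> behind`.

3 ahead, 0 behind

Reachable from c2: {c1, c10, c12, c16, c17, c2, c5, c6}.
Reachable from c12: {c1, c10, c12, c17, c5}.
Only in c2's history (ahead): {c16, c2, c6} — 3.
Only in c12's history (behind): {} — 0.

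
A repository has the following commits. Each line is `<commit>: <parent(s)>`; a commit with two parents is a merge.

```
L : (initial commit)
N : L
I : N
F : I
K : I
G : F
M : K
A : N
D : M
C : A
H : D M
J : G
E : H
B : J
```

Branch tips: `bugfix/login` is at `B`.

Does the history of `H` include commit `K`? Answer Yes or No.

Ancestors of H (commits reachable by following parents): {D, H, I, K, L, M, N}.
K is in that set, so it is an ancestor of H.

Yes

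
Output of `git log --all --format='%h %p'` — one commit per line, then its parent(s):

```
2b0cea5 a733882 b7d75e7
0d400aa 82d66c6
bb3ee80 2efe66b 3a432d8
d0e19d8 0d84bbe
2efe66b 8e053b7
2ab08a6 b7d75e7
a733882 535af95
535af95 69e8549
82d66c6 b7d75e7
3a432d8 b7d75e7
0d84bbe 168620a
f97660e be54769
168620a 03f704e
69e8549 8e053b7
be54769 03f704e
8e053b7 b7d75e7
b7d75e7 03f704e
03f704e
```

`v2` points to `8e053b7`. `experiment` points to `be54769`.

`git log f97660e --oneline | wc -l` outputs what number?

Walking parent pointers from f97660e: reachable set = {03f704e, be54769, f97660e}.
That is 3 commits.

3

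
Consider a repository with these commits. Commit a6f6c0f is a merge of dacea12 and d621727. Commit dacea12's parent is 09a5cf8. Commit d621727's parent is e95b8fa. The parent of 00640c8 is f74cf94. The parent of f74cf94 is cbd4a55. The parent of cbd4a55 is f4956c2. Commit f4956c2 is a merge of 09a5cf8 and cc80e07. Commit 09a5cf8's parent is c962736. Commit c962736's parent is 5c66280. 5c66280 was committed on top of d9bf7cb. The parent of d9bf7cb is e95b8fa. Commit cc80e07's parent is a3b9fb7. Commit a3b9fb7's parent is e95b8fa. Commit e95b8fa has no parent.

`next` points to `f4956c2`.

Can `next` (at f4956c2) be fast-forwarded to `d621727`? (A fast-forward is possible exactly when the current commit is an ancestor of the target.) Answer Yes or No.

A fast-forward from f4956c2 to d621727 is possible iff f4956c2 is an ancestor of d621727.
Ancestors of d621727: {d621727, e95b8fa}.
f4956c2 is not among them, so fast-forward is not possible.

No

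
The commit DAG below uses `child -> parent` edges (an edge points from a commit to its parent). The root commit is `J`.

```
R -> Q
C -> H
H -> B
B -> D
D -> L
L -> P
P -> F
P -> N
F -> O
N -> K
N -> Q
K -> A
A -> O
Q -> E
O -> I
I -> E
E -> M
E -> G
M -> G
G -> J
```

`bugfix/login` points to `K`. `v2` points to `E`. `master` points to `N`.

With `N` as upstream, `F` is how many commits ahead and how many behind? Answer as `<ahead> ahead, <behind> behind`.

1 ahead, 4 behind

Reachable from F: {E, F, G, I, J, M, O}.
Reachable from N: {A, E, G, I, J, K, M, N, O, Q}.
Only in F's history (ahead): {F} — 1.
Only in N's history (behind): {A, K, N, Q} — 4.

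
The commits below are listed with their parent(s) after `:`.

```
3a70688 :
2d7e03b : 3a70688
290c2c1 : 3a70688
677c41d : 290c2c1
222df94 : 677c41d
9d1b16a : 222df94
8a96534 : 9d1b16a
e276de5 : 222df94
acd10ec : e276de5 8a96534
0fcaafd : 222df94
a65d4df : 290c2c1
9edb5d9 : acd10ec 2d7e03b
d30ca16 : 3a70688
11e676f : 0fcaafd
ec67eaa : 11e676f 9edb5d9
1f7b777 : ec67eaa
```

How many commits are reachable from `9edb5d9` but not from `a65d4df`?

Reachable from 9edb5d9: {222df94, 290c2c1, 2d7e03b, 3a70688, 677c41d, 8a96534, 9d1b16a, 9edb5d9, acd10ec, e276de5}.
Reachable from a65d4df: {290c2c1, 3a70688, a65d4df}.
In 9edb5d9's history but not a65d4df's: {222df94, 2d7e03b, 677c41d, 8a96534, 9d1b16a, 9edb5d9, acd10ec, e276de5} — 8 commits.

8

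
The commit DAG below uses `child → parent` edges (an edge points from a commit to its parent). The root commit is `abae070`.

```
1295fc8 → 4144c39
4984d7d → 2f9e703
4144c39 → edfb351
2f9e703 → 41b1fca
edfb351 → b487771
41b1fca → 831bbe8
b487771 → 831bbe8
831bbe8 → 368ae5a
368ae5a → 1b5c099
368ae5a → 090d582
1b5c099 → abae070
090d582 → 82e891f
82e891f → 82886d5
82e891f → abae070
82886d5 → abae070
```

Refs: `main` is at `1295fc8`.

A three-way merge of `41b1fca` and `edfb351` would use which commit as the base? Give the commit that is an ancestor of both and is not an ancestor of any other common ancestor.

Ancestors of 41b1fca: {090d582, 1b5c099, 368ae5a, 41b1fca, 82886d5, 82e891f, 831bbe8, abae070}.
Ancestors of edfb351: {090d582, 1b5c099, 368ae5a, 82886d5, 82e891f, 831bbe8, abae070, b487771, edfb351}.
Common ancestors: {090d582, 1b5c099, 368ae5a, 82886d5, 82e891f, 831bbe8, abae070}.
Among these, 831bbe8 is not an ancestor of any other common ancestor — it is the merge base.

831bbe8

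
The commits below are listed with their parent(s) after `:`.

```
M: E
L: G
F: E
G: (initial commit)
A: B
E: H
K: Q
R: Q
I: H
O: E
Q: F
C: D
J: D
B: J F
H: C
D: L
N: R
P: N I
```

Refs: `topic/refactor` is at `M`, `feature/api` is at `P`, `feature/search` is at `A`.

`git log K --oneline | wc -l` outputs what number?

9

Walking parent pointers from K: reachable set = {C, D, E, F, G, H, K, L, Q}.
That is 9 commits.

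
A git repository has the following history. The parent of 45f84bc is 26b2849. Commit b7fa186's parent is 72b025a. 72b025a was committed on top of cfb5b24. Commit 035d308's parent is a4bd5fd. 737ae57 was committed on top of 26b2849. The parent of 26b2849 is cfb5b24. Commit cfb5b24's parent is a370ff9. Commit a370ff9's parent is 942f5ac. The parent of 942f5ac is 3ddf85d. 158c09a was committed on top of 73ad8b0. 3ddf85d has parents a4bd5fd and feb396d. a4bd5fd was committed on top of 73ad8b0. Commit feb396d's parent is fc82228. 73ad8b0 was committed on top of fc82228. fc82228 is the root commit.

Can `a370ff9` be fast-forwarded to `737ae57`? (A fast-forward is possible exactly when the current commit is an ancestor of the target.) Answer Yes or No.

Yes

A fast-forward from a370ff9 to 737ae57 is possible iff a370ff9 is an ancestor of 737ae57.
Ancestors of 737ae57: {26b2849, 3ddf85d, 737ae57, 73ad8b0, 942f5ac, a370ff9, a4bd5fd, cfb5b24, fc82228, feb396d}.
a370ff9 is among them, so fast-forward is possible.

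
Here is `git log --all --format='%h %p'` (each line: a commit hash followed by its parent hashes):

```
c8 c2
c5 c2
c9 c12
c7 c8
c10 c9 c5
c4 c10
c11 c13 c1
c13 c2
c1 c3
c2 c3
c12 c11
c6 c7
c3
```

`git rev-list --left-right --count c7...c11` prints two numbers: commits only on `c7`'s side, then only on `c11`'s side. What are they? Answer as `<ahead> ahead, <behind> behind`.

Reachable from c7: {c2, c3, c7, c8}.
Reachable from c11: {c1, c11, c13, c2, c3}.
Only in c7's history (ahead): {c7, c8} — 2.
Only in c11's history (behind): {c1, c11, c13} — 3.

2 ahead, 3 behind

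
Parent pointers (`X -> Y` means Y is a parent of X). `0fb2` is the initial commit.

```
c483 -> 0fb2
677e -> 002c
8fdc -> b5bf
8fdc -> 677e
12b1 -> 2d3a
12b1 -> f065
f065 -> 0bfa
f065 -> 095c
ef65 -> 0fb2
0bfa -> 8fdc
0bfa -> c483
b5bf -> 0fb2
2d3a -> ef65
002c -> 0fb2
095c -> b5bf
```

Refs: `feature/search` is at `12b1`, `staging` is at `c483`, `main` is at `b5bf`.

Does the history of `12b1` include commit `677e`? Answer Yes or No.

Ancestors of 12b1 (commits reachable by following parents): {002c, 095c, 0bfa, 0fb2, 12b1, 2d3a, 677e, 8fdc, b5bf, c483, ef65, f065}.
677e is in that set, so it is an ancestor of 12b1.

Yes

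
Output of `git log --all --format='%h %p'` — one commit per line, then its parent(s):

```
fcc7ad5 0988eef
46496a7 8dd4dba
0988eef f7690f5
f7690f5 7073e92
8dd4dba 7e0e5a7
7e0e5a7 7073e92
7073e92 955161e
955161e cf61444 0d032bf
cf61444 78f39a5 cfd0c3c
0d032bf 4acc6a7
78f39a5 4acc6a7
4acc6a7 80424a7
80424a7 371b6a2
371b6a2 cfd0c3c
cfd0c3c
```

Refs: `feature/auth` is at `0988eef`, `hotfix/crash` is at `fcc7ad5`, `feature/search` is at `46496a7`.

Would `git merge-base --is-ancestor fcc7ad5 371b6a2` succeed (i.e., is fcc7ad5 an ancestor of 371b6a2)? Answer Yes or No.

Ancestors of 371b6a2: {371b6a2, cfd0c3c}.
fcc7ad5 is not in that set, so it is not an ancestor of 371b6a2.

No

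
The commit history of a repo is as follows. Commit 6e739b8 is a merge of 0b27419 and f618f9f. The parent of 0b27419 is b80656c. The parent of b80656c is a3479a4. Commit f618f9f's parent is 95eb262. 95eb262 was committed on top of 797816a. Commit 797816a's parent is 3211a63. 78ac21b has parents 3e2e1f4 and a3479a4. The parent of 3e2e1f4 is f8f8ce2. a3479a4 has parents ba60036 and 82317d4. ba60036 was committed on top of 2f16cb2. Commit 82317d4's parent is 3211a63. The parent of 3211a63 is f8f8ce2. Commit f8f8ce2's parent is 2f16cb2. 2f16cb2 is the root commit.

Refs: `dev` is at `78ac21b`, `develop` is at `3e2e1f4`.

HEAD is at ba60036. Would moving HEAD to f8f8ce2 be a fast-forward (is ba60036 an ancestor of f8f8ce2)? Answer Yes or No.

A fast-forward from ba60036 to f8f8ce2 is possible iff ba60036 is an ancestor of f8f8ce2.
Ancestors of f8f8ce2: {2f16cb2, f8f8ce2}.
ba60036 is not among them, so fast-forward is not possible.

No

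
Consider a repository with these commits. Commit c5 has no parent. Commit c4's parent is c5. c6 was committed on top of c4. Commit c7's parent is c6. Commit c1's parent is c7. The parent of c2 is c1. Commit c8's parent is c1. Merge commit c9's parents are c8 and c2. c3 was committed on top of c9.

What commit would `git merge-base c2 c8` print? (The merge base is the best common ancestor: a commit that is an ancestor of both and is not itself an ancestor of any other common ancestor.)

c1

Ancestors of c2: {c1, c2, c4, c5, c6, c7}.
Ancestors of c8: {c1, c4, c5, c6, c7, c8}.
Common ancestors: {c1, c4, c5, c6, c7}.
Among these, c1 is not an ancestor of any other common ancestor — it is the merge base.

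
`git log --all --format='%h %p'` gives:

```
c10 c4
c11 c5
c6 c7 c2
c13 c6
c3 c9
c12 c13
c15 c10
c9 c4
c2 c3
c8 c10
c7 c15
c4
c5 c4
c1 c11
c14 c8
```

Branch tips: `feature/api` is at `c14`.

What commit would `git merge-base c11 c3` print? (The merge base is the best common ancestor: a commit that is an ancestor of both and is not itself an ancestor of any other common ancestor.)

c4

Ancestors of c11: {c11, c4, c5}.
Ancestors of c3: {c3, c4, c9}.
Common ancestors: {c4}.
The only common ancestor is c4, so it is the merge base.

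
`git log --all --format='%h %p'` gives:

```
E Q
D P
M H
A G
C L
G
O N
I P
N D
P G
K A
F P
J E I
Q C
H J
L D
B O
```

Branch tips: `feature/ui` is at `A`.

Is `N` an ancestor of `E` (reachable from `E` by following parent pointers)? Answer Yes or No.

No

Ancestors of E: {C, D, E, G, L, P, Q}.
N is not in that set, so it is not an ancestor of E.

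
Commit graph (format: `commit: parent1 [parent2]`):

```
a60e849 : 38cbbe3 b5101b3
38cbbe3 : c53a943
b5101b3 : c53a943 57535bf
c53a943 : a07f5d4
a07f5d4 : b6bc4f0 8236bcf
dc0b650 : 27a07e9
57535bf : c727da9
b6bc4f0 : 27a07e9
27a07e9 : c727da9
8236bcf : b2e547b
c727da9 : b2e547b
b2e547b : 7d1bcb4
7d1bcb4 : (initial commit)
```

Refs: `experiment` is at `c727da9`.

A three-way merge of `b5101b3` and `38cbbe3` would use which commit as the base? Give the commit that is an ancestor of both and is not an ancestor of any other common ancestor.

Ancestors of b5101b3: {27a07e9, 57535bf, 7d1bcb4, 8236bcf, a07f5d4, b2e547b, b5101b3, b6bc4f0, c53a943, c727da9}.
Ancestors of 38cbbe3: {27a07e9, 38cbbe3, 7d1bcb4, 8236bcf, a07f5d4, b2e547b, b6bc4f0, c53a943, c727da9}.
Common ancestors: {27a07e9, 7d1bcb4, 8236bcf, a07f5d4, b2e547b, b6bc4f0, c53a943, c727da9}.
Among these, c53a943 is not an ancestor of any other common ancestor — it is the merge base.

c53a943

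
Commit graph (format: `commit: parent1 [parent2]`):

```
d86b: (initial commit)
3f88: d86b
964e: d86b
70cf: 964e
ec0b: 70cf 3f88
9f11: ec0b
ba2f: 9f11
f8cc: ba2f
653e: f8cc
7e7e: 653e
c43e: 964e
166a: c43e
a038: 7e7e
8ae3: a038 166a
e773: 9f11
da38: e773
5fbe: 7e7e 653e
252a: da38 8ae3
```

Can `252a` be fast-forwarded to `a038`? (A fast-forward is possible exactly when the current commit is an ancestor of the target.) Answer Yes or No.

No

A fast-forward from 252a to a038 is possible iff 252a is an ancestor of a038.
Ancestors of a038: {3f88, 653e, 70cf, 7e7e, 964e, 9f11, a038, ba2f, d86b, ec0b, f8cc}.
252a is not among them, so fast-forward is not possible.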